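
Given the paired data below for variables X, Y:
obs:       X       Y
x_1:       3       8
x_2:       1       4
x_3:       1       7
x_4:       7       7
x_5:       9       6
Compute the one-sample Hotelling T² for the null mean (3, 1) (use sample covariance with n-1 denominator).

Step 1 — sample mean vector:
  mean(X) = (3 + 1 + 1 + 7 + 9) / 5 = 21/5 = 4.2
  mean(Y) = (8 + 4 + 7 + 7 + 6) / 5 = 32/5 = 6.4
  x̄ = (4.2, 6.4),  deviation x̄ - mu_0 = (4.2, 6.4) - (3, 1) = (1.2, 5.4).

Step 2 — sample covariance matrix, S[i,j] = (1/(n-1)) · Σ_k (x_{k,i} - mean_i) · (x_{k,j} - mean_j), divisor n-1 = 4:
  S[X,X] = ((-1.2)·(-1.2) + (-3.2)·(-3.2) + (-3.2)·(-3.2) + (2.8)·(2.8) + (4.8)·(4.8)) / 4 = 52.8/4 = 13.2
  S[X,Y] = ((-1.2)·(1.6) + (-3.2)·(-2.4) + (-3.2)·(0.6) + (2.8)·(0.6) + (4.8)·(-0.4)) / 4 = 3.6/4 = 0.9
  S[Y,Y] = ((1.6)·(1.6) + (-2.4)·(-2.4) + (0.6)·(0.6) + (0.6)·(0.6) + (-0.4)·(-0.4)) / 4 = 9.2/4 = 2.3
  S = [[13.2, 0.9],
 [0.9, 2.3]].

Step 3 — invert S. det(S) = 13.2·2.3 - (0.9)² = 29.55.
  S^{-1} = (1/det) · [[d, -b], [-b, a]] = [[0.0778, -0.0305],
 [-0.0305, 0.4467]].

Step 4 — quadratic form (x̄ - mu_0)^T · S^{-1} · (x̄ - mu_0):
  S^{-1} · (x̄ - mu_0) = (-0.0711, 2.3756),
  (x̄ - mu_0)^T · [...] = (1.2)·(-0.0711) + (5.4)·(2.3756) = 12.7431.

Step 5 — scale by n: T² = 5 · 12.7431 = 63.7157.

T² ≈ 63.7157


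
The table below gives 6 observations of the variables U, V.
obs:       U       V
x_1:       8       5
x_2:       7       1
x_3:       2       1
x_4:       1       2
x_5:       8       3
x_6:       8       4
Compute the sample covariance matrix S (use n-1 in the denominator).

Step 1 — column means:
  mean(U) = (8 + 7 + 2 + 1 + 8 + 8) / 6 = 34/6 = 5.6667
  mean(V) = (5 + 1 + 1 + 2 + 3 + 4) / 6 = 16/6 = 2.6667

Step 2 — sample covariance S[i,j] = (1/(n-1)) · Σ_k (x_{k,i} - mean_i) · (x_{k,j} - mean_j), with n-1 = 5.
  S[U,U] = ((2.3333)·(2.3333) + (1.3333)·(1.3333) + (-3.6667)·(-3.6667) + (-4.6667)·(-4.6667) + (2.3333)·(2.3333) + (2.3333)·(2.3333)) / 5 = 53.3333/5 = 10.6667
  S[U,V] = ((2.3333)·(2.3333) + (1.3333)·(-1.6667) + (-3.6667)·(-1.6667) + (-4.6667)·(-0.6667) + (2.3333)·(0.3333) + (2.3333)·(1.3333)) / 5 = 16.3333/5 = 3.2667
  S[V,V] = ((2.3333)·(2.3333) + (-1.6667)·(-1.6667) + (-1.6667)·(-1.6667) + (-0.6667)·(-0.6667) + (0.3333)·(0.3333) + (1.3333)·(1.3333)) / 5 = 13.3333/5 = 2.6667

S is symmetric (S[j,i] = S[i,j]). Assembling:

S = [[10.6667, 3.2667],
 [3.2667, 2.6667]]


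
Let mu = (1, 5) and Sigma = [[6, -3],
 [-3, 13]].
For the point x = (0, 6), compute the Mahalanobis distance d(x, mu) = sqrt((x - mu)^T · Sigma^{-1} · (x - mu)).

Step 1 — centre the observation: (x - mu) = (-1, 1).

Step 2 — invert Sigma. det(Sigma) = 6·13 - (-3)² = 69.
  Sigma^{-1} = (1/det) · [[d, -b], [-b, a]] = [[0.1884, 0.0435],
 [0.0435, 0.087]].

Step 3 — form the quadratic (x - mu)^T · Sigma^{-1} · (x - mu):
  Sigma^{-1} · (x - mu) = (-0.1449, 0.0435).
  (x - mu)^T · [Sigma^{-1} · (x - mu)] = (-1)·(-0.1449) + (1)·(0.0435) = 0.1884.

Step 4 — take square root: d = √(0.1884) ≈ 0.4341.

d(x, mu) = √(0.1884) ≈ 0.4341


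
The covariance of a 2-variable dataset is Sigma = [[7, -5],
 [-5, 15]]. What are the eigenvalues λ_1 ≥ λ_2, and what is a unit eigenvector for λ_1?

Step 1 — characteristic polynomial of 2×2 Sigma:
  det(Sigma - λI) = λ² - trace · λ + det = 0.
  trace = 7 + 15 = 22, det = 7·15 - (-5)² = 80.
Step 2 — discriminant:
  Δ = trace² - 4·det = 484 - 320 = 164.
Step 3 — eigenvalues:
  λ = (trace ± √Δ)/2 = (22 ± 12.8062)/2,
  λ_1 = 17.4031,  λ_2 = 4.5969.

Step 4 — unit eigenvector for λ_1: solve (Sigma - λ_1 I)v = 0. First row:
  (7 - 17.4031)·v_x + (-5)·v_y = 0, i.e. (-10.4031)·v_x + (-5)·v_y = 0,
  so v ∝ (b, λ_1 - a) = (-5, 10.4031); multiply by -1 so the first entry is positive: u = (5, -10.4031).
  ||u|| = √((5)² + (-10.4031)²) = √(133.225) ≈ 11.5423,
  v_1 = u/||u|| ≈ (0.4332, -0.9013) (||v_1|| = 1).

λ_1 = 17.4031,  λ_2 = 4.5969;  v_1 ≈ (0.4332, -0.9013)


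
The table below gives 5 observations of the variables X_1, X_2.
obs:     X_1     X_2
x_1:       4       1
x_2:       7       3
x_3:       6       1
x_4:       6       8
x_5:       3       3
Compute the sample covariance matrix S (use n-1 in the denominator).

Step 1 — column means:
  mean(X_1) = (4 + 7 + 6 + 6 + 3) / 5 = 26/5 = 5.2
  mean(X_2) = (1 + 3 + 1 + 8 + 3) / 5 = 16/5 = 3.2

Step 2 — sample covariance S[i,j] = (1/(n-1)) · Σ_k (x_{k,i} - mean_i) · (x_{k,j} - mean_j), with n-1 = 4.
  S[X_1,X_1] = ((-1.2)·(-1.2) + (1.8)·(1.8) + (0.8)·(0.8) + (0.8)·(0.8) + (-2.2)·(-2.2)) / 4 = 10.8/4 = 2.7
  S[X_1,X_2] = ((-1.2)·(-2.2) + (1.8)·(-0.2) + (0.8)·(-2.2) + (0.8)·(4.8) + (-2.2)·(-0.2)) / 4 = 4.8/4 = 1.2
  S[X_2,X_2] = ((-2.2)·(-2.2) + (-0.2)·(-0.2) + (-2.2)·(-2.2) + (4.8)·(4.8) + (-0.2)·(-0.2)) / 4 = 32.8/4 = 8.2

S is symmetric (S[j,i] = S[i,j]). Assembling:

S = [[2.7, 1.2],
 [1.2, 8.2]]


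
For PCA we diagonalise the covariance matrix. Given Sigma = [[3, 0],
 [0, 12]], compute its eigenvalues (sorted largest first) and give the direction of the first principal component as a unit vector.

Step 1 — characteristic polynomial of 2×2 Sigma:
  det(Sigma - λI) = λ² - trace · λ + det = 0.
  trace = 3 + 12 = 15, det = 3·12 - (0)² = 36.
Step 2 — discriminant:
  Δ = trace² - 4·det = 225 - 144 = 81.
Step 3 — eigenvalues:
  λ = (trace ± √Δ)/2 = (15 ± 9)/2,
  λ_1 = 12,  λ_2 = 3.

Step 4 — unit eigenvector for λ_1: Sigma is diagonal, so its eigenvectors are the coordinate axes. λ_1 = 12 is the diagonal entry on the second coordinate axis, hence
  v_1 = (0, 1) (||v_1|| = 1).

λ_1 = 12,  λ_2 = 3;  v_1 ≈ (0, 1)


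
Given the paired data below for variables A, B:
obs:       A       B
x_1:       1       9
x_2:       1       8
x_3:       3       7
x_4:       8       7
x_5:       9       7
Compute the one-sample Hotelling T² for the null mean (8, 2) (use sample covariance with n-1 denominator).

Step 1 — sample mean vector:
  mean(A) = (1 + 1 + 3 + 8 + 9) / 5 = 22/5 = 4.4
  mean(B) = (9 + 8 + 7 + 7 + 7) / 5 = 38/5 = 7.6
  x̄ = (4.4, 7.6),  deviation x̄ - mu_0 = (4.4, 7.6) - (8, 2) = (-3.6, 5.6).

Step 2 — sample covariance matrix, S[i,j] = (1/(n-1)) · Σ_k (x_{k,i} - mean_i) · (x_{k,j} - mean_j), divisor n-1 = 4:
  S[A,A] = ((-3.4)·(-3.4) + (-3.4)·(-3.4) + (-1.4)·(-1.4) + (3.6)·(3.6) + (4.6)·(4.6)) / 4 = 59.2/4 = 14.8
  S[A,B] = ((-3.4)·(1.4) + (-3.4)·(0.4) + (-1.4)·(-0.6) + (3.6)·(-0.6) + (4.6)·(-0.6)) / 4 = -10.2/4 = -2.55
  S[B,B] = ((1.4)·(1.4) + (0.4)·(0.4) + (-0.6)·(-0.6) + (-0.6)·(-0.6) + (-0.6)·(-0.6)) / 4 = 3.2/4 = 0.8
  S = [[14.8, -2.55],
 [-2.55, 0.8]].

Step 3 — invert S. det(S) = 14.8·0.8 - (-2.55)² = 5.3375.
  S^{-1} = (1/det) · [[d, -b], [-b, a]] = [[0.1499, 0.4778],
 [0.4778, 2.7728]].

Step 4 — quadratic form (x̄ - mu_0)^T · S^{-1} · (x̄ - mu_0):
  S^{-1} · (x̄ - mu_0) = (2.1358, 13.808),
  (x̄ - mu_0)^T · [...] = (-3.6)·(2.1358) + (5.6)·(13.808) = 69.6356.

Step 5 — scale by n: T² = 5 · 69.6356 = 348.178.

T² ≈ 348.178


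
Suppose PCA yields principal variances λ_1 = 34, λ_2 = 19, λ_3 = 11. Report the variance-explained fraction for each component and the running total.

Step 1 — total variance = trace(Sigma) = Σ λ_i = 34 + 19 + 11 = 64.

Step 2 — fraction explained by component i = λ_i / Σ λ:
  PC1: 34/64 = 0.5312
  PC2: 19/64 = 0.2969
  PC3: 11/64 = 0.1719

Step 3 — cumulative fraction after k components = (λ_1 + ... + λ_k) / Σ λ:
  k = 1: 34/64 = 0.5312
  k = 2: (34 + 19)/64 = 53/64 = 0.8281
  k = 3: (34 + 19 + 11)/64 = 64/64 = 1

Summary (fraction, with percent):

explained: PC1 0.5312 (53.12%), PC2 0.2969 (29.69%), PC3 0.1719 (17.19%);  cumulative: 0.5312, 0.8281, 1


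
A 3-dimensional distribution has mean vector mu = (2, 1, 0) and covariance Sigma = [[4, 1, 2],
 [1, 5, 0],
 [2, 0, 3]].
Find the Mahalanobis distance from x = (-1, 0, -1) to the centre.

Step 1 — centre the observation: (x - mu) = (-3, -1, -1).

Step 2 — invert Sigma (cofactor / det for 3×3, or solve directly):
  Sigma^{-1} = [[0.4054, -0.0811, -0.2703],
 [-0.0811, 0.2162, 0.0541],
 [-0.2703, 0.0541, 0.5135]].

Step 3 — form the quadratic (x - mu)^T · Sigma^{-1} · (x - mu):
  Sigma^{-1} · (x - mu) = (-0.8649, -0.027, 0.2432).
  (x - mu)^T · [Sigma^{-1} · (x - mu)] = (-3)·(-0.8649) + (-1)·(-0.027) + (-1)·(0.2432) = 2.3784.

Step 4 — take square root: d = √(2.3784) ≈ 1.5422.

d(x, mu) = √(2.3784) ≈ 1.5422


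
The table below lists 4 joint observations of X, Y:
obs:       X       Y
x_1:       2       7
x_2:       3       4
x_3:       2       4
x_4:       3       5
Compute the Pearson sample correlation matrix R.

Step 1 — column means:
  mean(X) = (2 + 3 + 2 + 3) / 4 = 10/4 = 2.5
  mean(Y) = (7 + 4 + 4 + 5) / 4 = 20/4 = 5

Step 2 — sample variances and covariances s[i,j] = (1/(n-1)) · Σ_k (x_{k,i} - mean_i) · (x_{k,j} - mean_j), with n-1 = 3:
  s[X,X] = ((-0.5)·(-0.5) + (0.5)·(0.5) + (-0.5)·(-0.5) + (0.5)·(0.5)) / 3 = 1/3 = 0.3333
  s[X,Y] = ((-0.5)·(2) + (0.5)·(-1) + (-0.5)·(-1) + (0.5)·(0)) / 3 = -1/3 = -0.3333
  s[Y,Y] = ((2)·(2) + (-1)·(-1) + (-1)·(-1) + (0)·(0)) / 3 = 6/3 = 2
  Sample standard deviations s_i = √(s[i,i]):
  s(X) = √(0.3333) = 0.5774
  s(Y) = √(2) = 1.4142

Step 3 — r_{ij} = s_{ij} / (s_i · s_j):
  r[X,X] = 1 (diagonal).
  r[X,Y] = -0.3333 / (0.5774 · 1.4142) = -0.3333 / 0.8165 = -0.4082
  r[Y,Y] = 1 (diagonal).

R is symmetric with unit diagonal. Assembling:

R = [[1, -0.4082],
 [-0.4082, 1]]


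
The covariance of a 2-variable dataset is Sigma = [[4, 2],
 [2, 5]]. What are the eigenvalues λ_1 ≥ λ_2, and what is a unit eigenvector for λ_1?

Step 1 — characteristic polynomial of 2×2 Sigma:
  det(Sigma - λI) = λ² - trace · λ + det = 0.
  trace = 4 + 5 = 9, det = 4·5 - (2)² = 16.
Step 2 — discriminant:
  Δ = trace² - 4·det = 81 - 64 = 17.
Step 3 — eigenvalues:
  λ = (trace ± √Δ)/2 = (9 ± 4.1231)/2,
  λ_1 = 6.5616,  λ_2 = 2.4384.

Step 4 — unit eigenvector for λ_1: solve (Sigma - λ_1 I)v = 0. First row:
  (4 - 6.5616)·v_x + (2)·v_y = 0, i.e. (-2.5616)·v_x + (2)·v_y = 0,
  so v ∝ (b, λ_1 - a) = (2, 2.5616) = u.
  ||u|| = √((2)² + (2.5616)²) = √(10.5616) ≈ 3.2499,
  v_1 = u/||u|| ≈ (0.6154, 0.7882) (||v_1|| = 1).

λ_1 = 6.5616,  λ_2 = 2.4384;  v_1 ≈ (0.6154, 0.7882)


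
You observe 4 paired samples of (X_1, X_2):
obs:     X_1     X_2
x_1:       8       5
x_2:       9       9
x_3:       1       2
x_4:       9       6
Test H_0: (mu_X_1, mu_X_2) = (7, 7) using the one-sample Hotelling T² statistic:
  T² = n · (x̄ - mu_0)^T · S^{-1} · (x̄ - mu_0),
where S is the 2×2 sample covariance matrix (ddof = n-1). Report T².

Step 1 — sample mean vector:
  mean(X_1) = (8 + 9 + 1 + 9) / 4 = 27/4 = 6.75
  mean(X_2) = (5 + 9 + 2 + 6) / 4 = 22/4 = 5.5
  x̄ = (6.75, 5.5),  deviation x̄ - mu_0 = (6.75, 5.5) - (7, 7) = (-0.25, -1.5).

Step 2 — sample covariance matrix, S[i,j] = (1/(n-1)) · Σ_k (x_{k,i} - mean_i) · (x_{k,j} - mean_j), divisor n-1 = 3:
  S[X_1,X_1] = ((1.25)·(1.25) + (2.25)·(2.25) + (-5.75)·(-5.75) + (2.25)·(2.25)) / 3 = 44.75/3 = 14.9167
  S[X_1,X_2] = ((1.25)·(-0.5) + (2.25)·(3.5) + (-5.75)·(-3.5) + (2.25)·(0.5)) / 3 = 28.5/3 = 9.5
  S[X_2,X_2] = ((-0.5)·(-0.5) + (3.5)·(3.5) + (-3.5)·(-3.5) + (0.5)·(0.5)) / 3 = 25/3 = 8.3333
  S = [[14.9167, 9.5],
 [9.5, 8.3333]].

Step 3 — invert S. det(S) = 14.9167·8.3333 - (9.5)² = 34.0556.
  S^{-1} = (1/det) · [[d, -b], [-b, a]] = [[0.2447, -0.279],
 [-0.279, 0.438]].

Step 4 — quadratic form (x̄ - mu_0)^T · S^{-1} · (x̄ - mu_0):
  S^{-1} · (x̄ - mu_0) = (0.3573, -0.5873),
  (x̄ - mu_0)^T · [...] = (-0.25)·(0.3573) + (-1.5)·(-0.5873) = 0.7916.

Step 5 — scale by n: T² = 4 · 0.7916 = 3.1664.

T² ≈ 3.1664


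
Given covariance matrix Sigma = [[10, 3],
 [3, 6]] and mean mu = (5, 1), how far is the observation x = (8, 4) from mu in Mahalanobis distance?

Step 1 — centre the observation: (x - mu) = (3, 3).

Step 2 — invert Sigma. det(Sigma) = 10·6 - (3)² = 51.
  Sigma^{-1} = (1/det) · [[d, -b], [-b, a]] = [[0.1176, -0.0588],
 [-0.0588, 0.1961]].

Step 3 — form the quadratic (x - mu)^T · Sigma^{-1} · (x - mu):
  Sigma^{-1} · (x - mu) = (0.1765, 0.4118).
  (x - mu)^T · [Sigma^{-1} · (x - mu)] = (3)·(0.1765) + (3)·(0.4118) = 1.7647.

Step 4 — take square root: d = √(1.7647) ≈ 1.3284.

d(x, mu) = √(1.7647) ≈ 1.3284


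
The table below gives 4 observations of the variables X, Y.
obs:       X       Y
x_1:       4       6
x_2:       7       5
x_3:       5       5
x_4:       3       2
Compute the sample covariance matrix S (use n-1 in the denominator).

Step 1 — column means:
  mean(X) = (4 + 7 + 5 + 3) / 4 = 19/4 = 4.75
  mean(Y) = (6 + 5 + 5 + 2) / 4 = 18/4 = 4.5

Step 2 — sample covariance S[i,j] = (1/(n-1)) · Σ_k (x_{k,i} - mean_i) · (x_{k,j} - mean_j), with n-1 = 3.
  S[X,X] = ((-0.75)·(-0.75) + (2.25)·(2.25) + (0.25)·(0.25) + (-1.75)·(-1.75)) / 3 = 8.75/3 = 2.9167
  S[X,Y] = ((-0.75)·(1.5) + (2.25)·(0.5) + (0.25)·(0.5) + (-1.75)·(-2.5)) / 3 = 4.5/3 = 1.5
  S[Y,Y] = ((1.5)·(1.5) + (0.5)·(0.5) + (0.5)·(0.5) + (-2.5)·(-2.5)) / 3 = 9/3 = 3

S is symmetric (S[j,i] = S[i,j]). Assembling:

S = [[2.9167, 1.5],
 [1.5, 3]]


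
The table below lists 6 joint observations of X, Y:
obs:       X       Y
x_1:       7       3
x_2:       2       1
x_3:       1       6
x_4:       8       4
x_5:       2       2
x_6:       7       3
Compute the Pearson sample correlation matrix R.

Step 1 — column means:
  mean(X) = (7 + 2 + 1 + 8 + 2 + 7) / 6 = 27/6 = 4.5
  mean(Y) = (3 + 1 + 6 + 4 + 2 + 3) / 6 = 19/6 = 3.1667

Step 2 — sample variances and covariances s[i,j] = (1/(n-1)) · Σ_k (x_{k,i} - mean_i) · (x_{k,j} - mean_j), with n-1 = 5:
  s[X,X] = ((2.5)·(2.5) + (-2.5)·(-2.5) + (-3.5)·(-3.5) + (3.5)·(3.5) + (-2.5)·(-2.5) + (2.5)·(2.5)) / 5 = 49.5/5 = 9.9
  s[X,Y] = ((2.5)·(-0.1667) + (-2.5)·(-2.1667) + (-3.5)·(2.8333) + (3.5)·(0.8333) + (-2.5)·(-1.1667) + (2.5)·(-0.1667)) / 5 = 0.5/5 = 0.1
  s[Y,Y] = ((-0.1667)·(-0.1667) + (-2.1667)·(-2.1667) + (2.8333)·(2.8333) + (0.8333)·(0.8333) + (-1.1667)·(-1.1667) + (-0.1667)·(-0.1667)) / 5 = 14.8333/5 = 2.9667
  Sample standard deviations s_i = √(s[i,i]):
  s(X) = √(9.9) = 3.1464
  s(Y) = √(2.9667) = 1.7224

Step 3 — r_{ij} = s_{ij} / (s_i · s_j):
  r[X,X] = 1 (diagonal).
  r[X,Y] = 0.1 / (3.1464 · 1.7224) = 0.1 / 5.4194 = 0.0185
  r[Y,Y] = 1 (diagonal).

R is symmetric with unit diagonal. Assembling:

R = [[1, 0.0185],
 [0.0185, 1]]


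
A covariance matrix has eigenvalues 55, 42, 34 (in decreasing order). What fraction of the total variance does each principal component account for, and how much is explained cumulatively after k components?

Step 1 — total variance = trace(Sigma) = Σ λ_i = 55 + 42 + 34 = 131.

Step 2 — fraction explained by component i = λ_i / Σ λ:
  PC1: 55/131 = 0.4198
  PC2: 42/131 = 0.3206
  PC3: 34/131 = 0.2595

Step 3 — cumulative fraction after k components = (λ_1 + ... + λ_k) / Σ λ:
  k = 1: 55/131 = 0.4198
  k = 2: (55 + 42)/131 = 97/131 = 0.7405
  k = 3: (55 + 42 + 34)/131 = 131/131 = 1

Summary (fraction, with percent):

explained: PC1 0.4198 (41.98%), PC2 0.3206 (32.06%), PC3 0.2595 (25.95%);  cumulative: 0.4198, 0.7405, 1


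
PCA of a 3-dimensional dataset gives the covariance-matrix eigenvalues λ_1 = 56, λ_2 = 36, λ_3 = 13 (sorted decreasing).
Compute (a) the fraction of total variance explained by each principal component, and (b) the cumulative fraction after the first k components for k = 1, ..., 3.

Step 1 — total variance = trace(Sigma) = Σ λ_i = 56 + 36 + 13 = 105.

Step 2 — fraction explained by component i = λ_i / Σ λ:
  PC1: 56/105 = 0.5333
  PC2: 36/105 = 0.3429
  PC3: 13/105 = 0.1238

Step 3 — cumulative fraction after k components = (λ_1 + ... + λ_k) / Σ λ:
  k = 1: 56/105 = 0.5333
  k = 2: (56 + 36)/105 = 92/105 = 0.8762
  k = 3: (56 + 36 + 13)/105 = 105/105 = 1

Summary (fraction, with percent):

explained: PC1 0.5333 (53.33%), PC2 0.3429 (34.29%), PC3 0.1238 (12.38%);  cumulative: 0.5333, 0.8762, 1


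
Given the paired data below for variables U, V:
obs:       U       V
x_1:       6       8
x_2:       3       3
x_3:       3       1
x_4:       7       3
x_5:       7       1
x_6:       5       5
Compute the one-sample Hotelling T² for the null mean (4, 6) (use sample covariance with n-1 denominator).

Step 1 — sample mean vector:
  mean(U) = (6 + 3 + 3 + 7 + 7 + 5) / 6 = 31/6 = 5.1667
  mean(V) = (8 + 3 + 1 + 3 + 1 + 5) / 6 = 21/6 = 3.5
  x̄ = (5.1667, 3.5),  deviation x̄ - mu_0 = (5.1667, 3.5) - (4, 6) = (1.1667, -2.5).

Step 2 — sample covariance matrix, S[i,j] = (1/(n-1)) · Σ_k (x_{k,i} - mean_i) · (x_{k,j} - mean_j), divisor n-1 = 5:
  S[U,U] = ((0.8333)·(0.8333) + (-2.1667)·(-2.1667) + (-2.1667)·(-2.1667) + (1.8333)·(1.8333) + (1.8333)·(1.8333) + (-0.1667)·(-0.1667)) / 5 = 16.8333/5 = 3.3667
  S[U,V] = ((0.8333)·(4.5) + (-2.1667)·(-0.5) + (-2.1667)·(-2.5) + (1.8333)·(-0.5) + (1.8333)·(-2.5) + (-0.1667)·(1.5)) / 5 = 4.5/5 = 0.9
  S[V,V] = ((4.5)·(4.5) + (-0.5)·(-0.5) + (-2.5)·(-2.5) + (-0.5)·(-0.5) + (-2.5)·(-2.5) + (1.5)·(1.5)) / 5 = 35.5/5 = 7.1
  S = [[3.3667, 0.9],
 [0.9, 7.1]].

Step 3 — invert S. det(S) = 3.3667·7.1 - (0.9)² = 23.0933.
  S^{-1} = (1/det) · [[d, -b], [-b, a]] = [[0.3074, -0.039],
 [-0.039, 0.1458]].

Step 4 — quadratic form (x̄ - mu_0)^T · S^{-1} · (x̄ - mu_0):
  S^{-1} · (x̄ - mu_0) = (0.4561, -0.4099),
  (x̄ - mu_0)^T · [...] = (1.1667)·(0.4561) + (-2.5)·(-0.4099) = 1.557.

Step 5 — scale by n: T² = 6 · 1.557 = 9.3418.

T² ≈ 9.3418


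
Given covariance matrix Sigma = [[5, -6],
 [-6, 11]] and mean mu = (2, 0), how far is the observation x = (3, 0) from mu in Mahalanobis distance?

Step 1 — centre the observation: (x - mu) = (1, 0).

Step 2 — invert Sigma. det(Sigma) = 5·11 - (-6)² = 19.
  Sigma^{-1} = (1/det) · [[d, -b], [-b, a]] = [[0.5789, 0.3158],
 [0.3158, 0.2632]].

Step 3 — form the quadratic (x - mu)^T · Sigma^{-1} · (x - mu):
  Sigma^{-1} · (x - mu) = (0.5789, 0.3158).
  (x - mu)^T · [Sigma^{-1} · (x - mu)] = (1)·(0.5789) + (0)·(0.3158) = 0.5789.

Step 4 — take square root: d = √(0.5789) ≈ 0.7609.

d(x, mu) = √(0.5789) ≈ 0.7609


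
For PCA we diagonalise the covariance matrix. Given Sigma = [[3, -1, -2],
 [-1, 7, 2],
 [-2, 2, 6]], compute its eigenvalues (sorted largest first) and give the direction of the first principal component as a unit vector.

Step 1 — characteristic polynomial p(λ) = det(λI - Sigma) = λ³ - tr·λ² + c_1·λ - det, where tr = trace, c_1 = sum of the principal 2×2 minors, det = det(Sigma):
  tr = 3 + 7 + 6 = 16,
  c_1 = (3·7 - (-1)²) + (3·6 - (-2)²) + (7·6 - (2)²) = 20 + 14 + 38 = 72,
  det = 3·(7·6 - (2)²) - (-1)·((-1)·6 - (2)·(-2)) + (-2)·((-1)·(2) - 7·(-2)) = 3·(38) - (-1)·(-2) + (-2)·(12) = 88.
  So p(λ) = λ³ - 16λ² + 72λ - 88.
Step 2 — look for an integer root (rational root theorem: any rational root is an integer divisor of 88). Testing λ = 2:
  p(2) = 8 - 64 + 144 - 88 = 0  ✓
  Dividing out (λ - 2): p(λ) = (λ - 2)(λ² - 14λ + 44).
Step 3 — remaining eigenvalues from the quadratic λ² - 14λ + 44 = 0:
  Δ = 14² - 4·44 = 196 - 176 = 20,  λ = (14 ± √20)/2 = (14 ± 4.4721)/2 ≈ 9.2361 or 4.7639.
  Sorted: λ_1 = 9.2361,  λ_2 = 4.7639,  λ_3 = 2  (check: sum = 16 = tr ✓).

Step 4 — unit eigenvector for λ_1 ≈ 9.2361: v spans the null space of (Sigma - λ_1 I), whose rows are
  r_1 = (-6.2361, -1, -2),  r_2 = (-1, -2.2361, 2),  r_3 = (-2, 2, -3.2361).
  v is orthogonal to every row, so take v ∝ r_1 × r_2 = ((-1)·(2) - (-2)·(-2.2361), (-2)·(-1) - (-6.2361)·(2), (-6.2361)·(-2.2361) - (-1)·(-1)) ≈ (-6.4721, 14.4721, 12.9443).
  Rescale (multiply by -1 so the first nonzero entry is positive): u = (6.4721, -14.4721, -12.9443).
  ||u|| = √((6.4721)² + (-14.4721)² + (-12.9443)²) = √(418.8854) ≈ 20.4667,  v_1 = u/||u|| ≈ (0.3162, -0.7071, -0.6325) (||v_1|| = 1).

λ_1 = 9.2361,  λ_2 = 4.7639,  λ_3 = 2;  v_1 ≈ (0.3162, -0.7071, -0.6325)


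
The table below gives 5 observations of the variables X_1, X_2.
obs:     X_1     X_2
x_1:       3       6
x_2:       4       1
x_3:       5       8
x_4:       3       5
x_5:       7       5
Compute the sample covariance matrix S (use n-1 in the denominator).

Step 1 — column means:
  mean(X_1) = (3 + 4 + 5 + 3 + 7) / 5 = 22/5 = 4.4
  mean(X_2) = (6 + 1 + 8 + 5 + 5) / 5 = 25/5 = 5

Step 2 — sample covariance S[i,j] = (1/(n-1)) · Σ_k (x_{k,i} - mean_i) · (x_{k,j} - mean_j), with n-1 = 4.
  S[X_1,X_1] = ((-1.4)·(-1.4) + (-0.4)·(-0.4) + (0.6)·(0.6) + (-1.4)·(-1.4) + (2.6)·(2.6)) / 4 = 11.2/4 = 2.8
  S[X_1,X_2] = ((-1.4)·(1) + (-0.4)·(-4) + (0.6)·(3) + (-1.4)·(0) + (2.6)·(0)) / 4 = 2/4 = 0.5
  S[X_2,X_2] = ((1)·(1) + (-4)·(-4) + (3)·(3) + (0)·(0) + (0)·(0)) / 4 = 26/4 = 6.5

S is symmetric (S[j,i] = S[i,j]). Assembling:

S = [[2.8, 0.5],
 [0.5, 6.5]]


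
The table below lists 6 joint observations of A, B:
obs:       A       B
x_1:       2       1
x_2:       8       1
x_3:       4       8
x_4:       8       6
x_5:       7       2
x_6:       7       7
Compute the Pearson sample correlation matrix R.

Step 1 — column means:
  mean(A) = (2 + 8 + 4 + 8 + 7 + 7) / 6 = 36/6 = 6
  mean(B) = (1 + 1 + 8 + 6 + 2 + 7) / 6 = 25/6 = 4.1667

Step 2 — sample variances and covariances s[i,j] = (1/(n-1)) · Σ_k (x_{k,i} - mean_i) · (x_{k,j} - mean_j), with n-1 = 5:
  s[A,A] = ((-4)·(-4) + (2)·(2) + (-2)·(-2) + (2)·(2) + (1)·(1) + (1)·(1)) / 5 = 30/5 = 6
  s[A,B] = ((-4)·(-3.1667) + (2)·(-3.1667) + (-2)·(3.8333) + (2)·(1.8333) + (1)·(-2.1667) + (1)·(2.8333)) / 5 = 3/5 = 0.6
  s[B,B] = ((-3.1667)·(-3.1667) + (-3.1667)·(-3.1667) + (3.8333)·(3.8333) + (1.8333)·(1.8333) + (-2.1667)·(-2.1667) + (2.8333)·(2.8333)) / 5 = 50.8333/5 = 10.1667
  Sample standard deviations s_i = √(s[i,i]):
  s(A) = √(6) = 2.4495
  s(B) = √(10.1667) = 3.1885

Step 3 — r_{ij} = s_{ij} / (s_i · s_j):
  r[A,A] = 1 (diagonal).
  r[A,B] = 0.6 / (2.4495 · 3.1885) = 0.6 / 7.8102 = 0.0768
  r[B,B] = 1 (diagonal).

R is symmetric with unit diagonal. Assembling:

R = [[1, 0.0768],
 [0.0768, 1]]


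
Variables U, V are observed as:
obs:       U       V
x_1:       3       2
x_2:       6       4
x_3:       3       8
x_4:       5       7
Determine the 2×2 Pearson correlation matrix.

Step 1 — column means:
  mean(U) = (3 + 6 + 3 + 5) / 4 = 17/4 = 4.25
  mean(V) = (2 + 4 + 8 + 7) / 4 = 21/4 = 5.25

Step 2 — sample variances and covariances s[i,j] = (1/(n-1)) · Σ_k (x_{k,i} - mean_i) · (x_{k,j} - mean_j), with n-1 = 3:
  s[U,U] = ((-1.25)·(-1.25) + (1.75)·(1.75) + (-1.25)·(-1.25) + (0.75)·(0.75)) / 3 = 6.75/3 = 2.25
  s[U,V] = ((-1.25)·(-3.25) + (1.75)·(-1.25) + (-1.25)·(2.75) + (0.75)·(1.75)) / 3 = -0.25/3 = -0.0833
  s[V,V] = ((-3.25)·(-3.25) + (-1.25)·(-1.25) + (2.75)·(2.75) + (1.75)·(1.75)) / 3 = 22.75/3 = 7.5833
  Sample standard deviations s_i = √(s[i,i]):
  s(U) = √(2.25) = 1.5
  s(V) = √(7.5833) = 2.7538

Step 3 — r_{ij} = s_{ij} / (s_i · s_j):
  r[U,U] = 1 (diagonal).
  r[U,V] = -0.0833 / (1.5 · 2.7538) = -0.0833 / 4.1307 = -0.0202
  r[V,V] = 1 (diagonal).

R is symmetric with unit diagonal. Assembling:

R = [[1, -0.0202],
 [-0.0202, 1]]


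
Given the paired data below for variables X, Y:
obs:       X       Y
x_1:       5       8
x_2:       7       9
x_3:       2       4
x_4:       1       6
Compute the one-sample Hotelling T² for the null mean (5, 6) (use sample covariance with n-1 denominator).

Step 1 — sample mean vector:
  mean(X) = (5 + 7 + 2 + 1) / 4 = 15/4 = 3.75
  mean(Y) = (8 + 9 + 4 + 6) / 4 = 27/4 = 6.75
  x̄ = (3.75, 6.75),  deviation x̄ - mu_0 = (3.75, 6.75) - (5, 6) = (-1.25, 0.75).

Step 2 — sample covariance matrix, S[i,j] = (1/(n-1)) · Σ_k (x_{k,i} - mean_i) · (x_{k,j} - mean_j), divisor n-1 = 3:
  S[X,X] = ((1.25)·(1.25) + (3.25)·(3.25) + (-1.75)·(-1.75) + (-2.75)·(-2.75)) / 3 = 22.75/3 = 7.5833
  S[X,Y] = ((1.25)·(1.25) + (3.25)·(2.25) + (-1.75)·(-2.75) + (-2.75)·(-0.75)) / 3 = 15.75/3 = 5.25
  S[Y,Y] = ((1.25)·(1.25) + (2.25)·(2.25) + (-2.75)·(-2.75) + (-0.75)·(-0.75)) / 3 = 14.75/3 = 4.9167
  S = [[7.5833, 5.25],
 [5.25, 4.9167]].

Step 3 — invert S. det(S) = 7.5833·4.9167 - (5.25)² = 9.7222.
  S^{-1} = (1/det) · [[d, -b], [-b, a]] = [[0.5057, -0.54],
 [-0.54, 0.78]].

Step 4 — quadratic form (x̄ - mu_0)^T · S^{-1} · (x̄ - mu_0):
  S^{-1} · (x̄ - mu_0) = (-1.0371, 1.26),
  (x̄ - mu_0)^T · [...] = (-1.25)·(-1.0371) + (0.75)·(1.26) = 2.2414.

Step 5 — scale by n: T² = 4 · 2.2414 = 8.9657.

T² ≈ 8.9657


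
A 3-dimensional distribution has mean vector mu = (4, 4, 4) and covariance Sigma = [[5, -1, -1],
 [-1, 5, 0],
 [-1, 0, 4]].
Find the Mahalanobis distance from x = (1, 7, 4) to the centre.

Step 1 — centre the observation: (x - mu) = (-3, 3, 0).

Step 2 — invert Sigma (cofactor / det for 3×3, or solve directly):
  Sigma^{-1} = [[0.2198, 0.044, 0.0549],
 [0.044, 0.2088, 0.011],
 [0.0549, 0.011, 0.2637]].

Step 3 — form the quadratic (x - mu)^T · Sigma^{-1} · (x - mu):
  Sigma^{-1} · (x - mu) = (-0.5275, 0.4945, -0.1319).
  (x - mu)^T · [Sigma^{-1} · (x - mu)] = (-3)·(-0.5275) + (3)·(0.4945) + (0)·(-0.1319) = 3.0659.

Step 4 — take square root: d = √(3.0659) ≈ 1.751.

d(x, mu) = √(3.0659) ≈ 1.751


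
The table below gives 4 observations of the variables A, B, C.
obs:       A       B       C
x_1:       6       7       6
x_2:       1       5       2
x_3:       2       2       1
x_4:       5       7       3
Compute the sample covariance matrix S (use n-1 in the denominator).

Step 1 — column means:
  mean(A) = (6 + 1 + 2 + 5) / 4 = 14/4 = 3.5
  mean(B) = (7 + 5 + 2 + 7) / 4 = 21/4 = 5.25
  mean(C) = (6 + 2 + 1 + 3) / 4 = 12/4 = 3

Step 2 — sample covariance S[i,j] = (1/(n-1)) · Σ_k (x_{k,i} - mean_i) · (x_{k,j} - mean_j), with n-1 = 3.
  S[A,A] = ((2.5)·(2.5) + (-2.5)·(-2.5) + (-1.5)·(-1.5) + (1.5)·(1.5)) / 3 = 17/3 = 5.6667
  S[A,B] = ((2.5)·(1.75) + (-2.5)·(-0.25) + (-1.5)·(-3.25) + (1.5)·(1.75)) / 3 = 12.5/3 = 4.1667
  S[A,C] = ((2.5)·(3) + (-2.5)·(-1) + (-1.5)·(-2) + (1.5)·(0)) / 3 = 13/3 = 4.3333
  S[B,B] = ((1.75)·(1.75) + (-0.25)·(-0.25) + (-3.25)·(-3.25) + (1.75)·(1.75)) / 3 = 16.75/3 = 5.5833
  S[B,C] = ((1.75)·(3) + (-0.25)·(-1) + (-3.25)·(-2) + (1.75)·(0)) / 3 = 12/3 = 4
  S[C,C] = ((3)·(3) + (-1)·(-1) + (-2)·(-2) + (0)·(0)) / 3 = 14/3 = 4.6667

S is symmetric (S[j,i] = S[i,j]). Assembling:

S = [[5.6667, 4.1667, 4.3333],
 [4.1667, 5.5833, 4],
 [4.3333, 4, 4.6667]]


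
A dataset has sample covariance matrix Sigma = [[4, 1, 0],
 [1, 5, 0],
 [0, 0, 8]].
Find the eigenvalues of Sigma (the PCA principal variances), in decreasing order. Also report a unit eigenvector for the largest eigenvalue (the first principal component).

Step 1 — characteristic polynomial p(λ) = det(λI - Sigma) = λ³ - tr·λ² + c_1·λ - det, where tr = trace, c_1 = sum of the principal 2×2 minors, det = det(Sigma):
  tr = 4 + 5 + 8 = 17,
  c_1 = (4·5 - (1)²) + (4·8 - (0)²) + (5·8 - (0)²) = 19 + 32 + 40 = 91,
  det = 4·(5·8 - (0)²) - (1)·((1)·8 - (0)·(0)) + (0)·((1)·(0) - 5·(0)) = 4·(40) - (1)·(8) + (0)·(0) = 152.
  So p(λ) = λ³ - 17λ² + 91λ - 152.
Step 2 — look for an integer root (rational root theorem: any rational root is an integer divisor of 152). Testing λ = 8:
  p(8) = 512 - 1088 + 728 - 152 = 0  ✓
  Dividing out (λ - 8): p(λ) = (λ - 8)(λ² - 9λ + 19).
Step 3 — remaining eigenvalues from the quadratic λ² - 9λ + 19 = 0:
  Δ = 9² - 4·19 = 81 - 76 = 5,  λ = (9 ± √5)/2 = (9 ± 2.2361)/2 ≈ 5.618 or 3.382.
  Sorted: λ_1 = 8,  λ_2 = 5.618,  λ_3 = 3.382  (check: sum = 17 = tr ✓).

Step 4 — unit eigenvector for λ_1 = 8: v spans the null space of (Sigma - λ_1 I), whose rows are
  r_1 = (-4, 1, 0),  r_2 = (1, -3, 0),  r_3 = (0, 0, 0).
  v is orthogonal to every row, so take v ∝ r_1 × r_2 = ((1)·(0) - (0)·(-3), (0)·(1) - (-4)·(0), (-4)·(-3) - (1)·(1)) = (0, 0, 11).
  Rescale (divide by 11): u = (0, 0, 1).
  ||u|| = √((0)² + (0)² + (1)²) = √(1) = 1,  v_1 = u/||u|| ≈ (0, 0, 1) (||v_1|| = 1).

λ_1 = 8,  λ_2 = 5.618,  λ_3 = 3.382;  v_1 ≈ (0, 0, 1)


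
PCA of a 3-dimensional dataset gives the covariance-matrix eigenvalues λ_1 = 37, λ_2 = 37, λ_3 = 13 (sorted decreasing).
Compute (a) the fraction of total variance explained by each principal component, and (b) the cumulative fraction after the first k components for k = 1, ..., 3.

Step 1 — total variance = trace(Sigma) = Σ λ_i = 37 + 37 + 13 = 87.

Step 2 — fraction explained by component i = λ_i / Σ λ:
  PC1: 37/87 = 0.4253
  PC2: 37/87 = 0.4253
  PC3: 13/87 = 0.1494

Step 3 — cumulative fraction after k components = (λ_1 + ... + λ_k) / Σ λ:
  k = 1: 37/87 = 0.4253
  k = 2: (37 + 37)/87 = 74/87 = 0.8506
  k = 3: (37 + 37 + 13)/87 = 87/87 = 1

Summary (fraction, with percent):

explained: PC1 0.4253 (42.53%), PC2 0.4253 (42.53%), PC3 0.1494 (14.94%);  cumulative: 0.4253, 0.8506, 1


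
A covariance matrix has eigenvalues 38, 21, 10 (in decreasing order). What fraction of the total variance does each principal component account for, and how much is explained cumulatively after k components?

Step 1 — total variance = trace(Sigma) = Σ λ_i = 38 + 21 + 10 = 69.

Step 2 — fraction explained by component i = λ_i / Σ λ:
  PC1: 38/69 = 0.5507
  PC2: 21/69 = 0.3043
  PC3: 10/69 = 0.1449

Step 3 — cumulative fraction after k components = (λ_1 + ... + λ_k) / Σ λ:
  k = 1: 38/69 = 0.5507
  k = 2: (38 + 21)/69 = 59/69 = 0.8551
  k = 3: (38 + 21 + 10)/69 = 69/69 = 1

Summary (fraction, with percent):

explained: PC1 0.5507 (55.07%), PC2 0.3043 (30.43%), PC3 0.1449 (14.49%);  cumulative: 0.5507, 0.8551, 1


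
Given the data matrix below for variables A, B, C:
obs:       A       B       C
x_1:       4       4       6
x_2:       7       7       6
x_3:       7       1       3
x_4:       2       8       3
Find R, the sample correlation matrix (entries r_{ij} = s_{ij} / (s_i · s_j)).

Step 1 — column means:
  mean(A) = (4 + 7 + 7 + 2) / 4 = 20/4 = 5
  mean(B) = (4 + 7 + 1 + 8) / 4 = 20/4 = 5
  mean(C) = (6 + 6 + 3 + 3) / 4 = 18/4 = 4.5

Step 2 — sample variances and covariances s[i,j] = (1/(n-1)) · Σ_k (x_{k,i} - mean_i) · (x_{k,j} - mean_j), with n-1 = 3:
  s[A,A] = ((-1)·(-1) + (2)·(2) + (2)·(2) + (-3)·(-3)) / 3 = 18/3 = 6
  s[A,B] = ((-1)·(-1) + (2)·(2) + (2)·(-4) + (-3)·(3)) / 3 = -12/3 = -4
  s[A,C] = ((-1)·(1.5) + (2)·(1.5) + (2)·(-1.5) + (-3)·(-1.5)) / 3 = 3/3 = 1
  s[B,B] = ((-1)·(-1) + (2)·(2) + (-4)·(-4) + (3)·(3)) / 3 = 30/3 = 10
  s[B,C] = ((-1)·(1.5) + (2)·(1.5) + (-4)·(-1.5) + (3)·(-1.5)) / 3 = 3/3 = 1
  s[C,C] = ((1.5)·(1.5) + (1.5)·(1.5) + (-1.5)·(-1.5) + (-1.5)·(-1.5)) / 3 = 9/3 = 3
  Sample standard deviations s_i = √(s[i,i]):
  s(A) = √(6) = 2.4495
  s(B) = √(10) = 3.1623
  s(C) = √(3) = 1.7321

Step 3 — r_{ij} = s_{ij} / (s_i · s_j):
  r[A,A] = 1 (diagonal).
  r[A,B] = -4 / (2.4495 · 3.1623) = -4 / 7.746 = -0.5164
  r[A,C] = 1 / (2.4495 · 1.7321) = 1 / 4.2426 = 0.2357
  r[B,B] = 1 (diagonal).
  r[B,C] = 1 / (3.1623 · 1.7321) = 1 / 5.4772 = 0.1826
  r[C,C] = 1 (diagonal).

R is symmetric with unit diagonal. Assembling:

R = [[1, -0.5164, 0.2357],
 [-0.5164, 1, 0.1826],
 [0.2357, 0.1826, 1]]


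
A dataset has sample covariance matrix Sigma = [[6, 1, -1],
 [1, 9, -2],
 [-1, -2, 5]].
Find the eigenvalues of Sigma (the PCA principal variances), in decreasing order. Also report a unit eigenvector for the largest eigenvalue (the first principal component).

Step 1 — characteristic polynomial p(λ) = det(λI - Sigma) = λ³ - tr·λ² + c_1·λ - det, where tr = trace, c_1 = sum of the principal 2×2 minors, det = det(Sigma):
  tr = 6 + 9 + 5 = 20,
  c_1 = (6·9 - (1)²) + (6·5 - (-1)²) + (9·5 - (-2)²) = 53 + 29 + 41 = 123,
  det = 6·(9·5 - (-2)²) - (1)·((1)·5 - (-2)·(-1)) + (-1)·((1)·(-2) - 9·(-1)) = 6·(41) - (1)·(3) + (-1)·(7) = 236.
  So p(λ) = λ³ - 20λ² + 123λ - 236.
Step 2 — look for an integer root (rational root theorem: any rational root is an integer divisor of 236). Testing λ = 4:
  p(4) = 64 - 320 + 492 - 236 = 0  ✓
  Dividing out (λ - 4): p(λ) = (λ - 4)(λ² - 16λ + 59).
Step 3 — remaining eigenvalues from the quadratic λ² - 16λ + 59 = 0:
  Δ = 16² - 4·59 = 256 - 236 = 20,  λ = (16 ± √20)/2 = (16 ± 4.4721)/2 ≈ 10.2361 or 5.7639.
  Sorted: λ_1 = 10.2361,  λ_2 = 5.7639,  λ_3 = 4  (check: sum = 20 = tr ✓).

Step 4 — unit eigenvector for λ_1 ≈ 10.2361: v spans the null space of (Sigma - λ_1 I), whose rows are
  r_1 = (-4.2361, 1, -1),  r_2 = (1, -1.2361, -2),  r_3 = (-1, -2, -5.2361).
  v is orthogonal to every row, so take v ∝ r_1 × r_2 = ((1)·(-2) - (-1)·(-1.2361), (-1)·(1) - (-4.2361)·(-2), (-4.2361)·(-1.2361) - (1)·(1)) ≈ (-3.2361, -9.4721, 4.2361).
  Rescale (multiply by -1 so the first nonzero entry is positive): u = (3.2361, 9.4721, -4.2361).
  ||u|| = √((3.2361)² + (9.4721)² + (-4.2361)²) = √(118.1378) ≈ 10.8691,  v_1 = u/||u|| ≈ (0.2977, 0.8715, -0.3897) (||v_1|| = 1).

λ_1 = 10.2361,  λ_2 = 5.7639,  λ_3 = 4;  v_1 ≈ (0.2977, 0.8715, -0.3897)


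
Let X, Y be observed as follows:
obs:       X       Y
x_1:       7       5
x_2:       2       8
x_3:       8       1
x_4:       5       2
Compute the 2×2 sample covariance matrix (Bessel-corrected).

Step 1 — column means:
  mean(X) = (7 + 2 + 8 + 5) / 4 = 22/4 = 5.5
  mean(Y) = (5 + 8 + 1 + 2) / 4 = 16/4 = 4

Step 2 — sample covariance S[i,j] = (1/(n-1)) · Σ_k (x_{k,i} - mean_i) · (x_{k,j} - mean_j), with n-1 = 3.
  S[X,X] = ((1.5)·(1.5) + (-3.5)·(-3.5) + (2.5)·(2.5) + (-0.5)·(-0.5)) / 3 = 21/3 = 7
  S[X,Y] = ((1.5)·(1) + (-3.5)·(4) + (2.5)·(-3) + (-0.5)·(-2)) / 3 = -19/3 = -6.3333
  S[Y,Y] = ((1)·(1) + (4)·(4) + (-3)·(-3) + (-2)·(-2)) / 3 = 30/3 = 10

S is symmetric (S[j,i] = S[i,j]). Assembling:

S = [[7, -6.3333],
 [-6.3333, 10]]


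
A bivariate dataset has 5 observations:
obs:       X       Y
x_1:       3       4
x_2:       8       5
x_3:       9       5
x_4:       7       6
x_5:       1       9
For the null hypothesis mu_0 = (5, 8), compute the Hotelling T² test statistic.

Step 1 — sample mean vector:
  mean(X) = (3 + 8 + 9 + 7 + 1) / 5 = 28/5 = 5.6
  mean(Y) = (4 + 5 + 5 + 6 + 9) / 5 = 29/5 = 5.8
  x̄ = (5.6, 5.8),  deviation x̄ - mu_0 = (5.6, 5.8) - (5, 8) = (0.6, -2.2).

Step 2 — sample covariance matrix, S[i,j] = (1/(n-1)) · Σ_k (x_{k,i} - mean_i) · (x_{k,j} - mean_j), divisor n-1 = 4:
  S[X,X] = ((-2.6)·(-2.6) + (2.4)·(2.4) + (3.4)·(3.4) + (1.4)·(1.4) + (-4.6)·(-4.6)) / 4 = 47.2/4 = 11.8
  S[X,Y] = ((-2.6)·(-1.8) + (2.4)·(-0.8) + (3.4)·(-0.8) + (1.4)·(0.2) + (-4.6)·(3.2)) / 4 = -14.4/4 = -3.6
  S[Y,Y] = ((-1.8)·(-1.8) + (-0.8)·(-0.8) + (-0.8)·(-0.8) + (0.2)·(0.2) + (3.2)·(3.2)) / 4 = 14.8/4 = 3.7
  S = [[11.8, -3.6],
 [-3.6, 3.7]].

Step 3 — invert S. det(S) = 11.8·3.7 - (-3.6)² = 30.7.
  S^{-1} = (1/det) · [[d, -b], [-b, a]] = [[0.1205, 0.1173],
 [0.1173, 0.3844]].

Step 4 — quadratic form (x̄ - mu_0)^T · S^{-1} · (x̄ - mu_0):
  S^{-1} · (x̄ - mu_0) = (-0.1857, -0.7752),
  (x̄ - mu_0)^T · [...] = (0.6)·(-0.1857) + (-2.2)·(-0.7752) = 1.5941.

Step 5 — scale by n: T² = 5 · 1.5941 = 7.9707.

T² ≈ 7.9707


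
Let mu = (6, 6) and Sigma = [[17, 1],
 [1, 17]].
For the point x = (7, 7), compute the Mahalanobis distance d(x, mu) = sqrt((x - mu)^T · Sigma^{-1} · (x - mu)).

Step 1 — centre the observation: (x - mu) = (1, 1).

Step 2 — invert Sigma. det(Sigma) = 17·17 - (1)² = 288.
  Sigma^{-1} = (1/det) · [[d, -b], [-b, a]] = [[0.059, -0.0035],
 [-0.0035, 0.059]].

Step 3 — form the quadratic (x - mu)^T · Sigma^{-1} · (x - mu):
  Sigma^{-1} · (x - mu) = (0.0556, 0.0556).
  (x - mu)^T · [Sigma^{-1} · (x - mu)] = (1)·(0.0556) + (1)·(0.0556) = 0.1111.

Step 4 — take square root: d = √(0.1111) ≈ 0.3333.

d(x, mu) = √(0.1111) ≈ 0.3333


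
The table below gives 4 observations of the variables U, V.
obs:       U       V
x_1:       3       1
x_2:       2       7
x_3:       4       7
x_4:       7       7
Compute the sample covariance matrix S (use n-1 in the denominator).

Step 1 — column means:
  mean(U) = (3 + 2 + 4 + 7) / 4 = 16/4 = 4
  mean(V) = (1 + 7 + 7 + 7) / 4 = 22/4 = 5.5

Step 2 — sample covariance S[i,j] = (1/(n-1)) · Σ_k (x_{k,i} - mean_i) · (x_{k,j} - mean_j), with n-1 = 3.
  S[U,U] = ((-1)·(-1) + (-2)·(-2) + (0)·(0) + (3)·(3)) / 3 = 14/3 = 4.6667
  S[U,V] = ((-1)·(-4.5) + (-2)·(1.5) + (0)·(1.5) + (3)·(1.5)) / 3 = 6/3 = 2
  S[V,V] = ((-4.5)·(-4.5) + (1.5)·(1.5) + (1.5)·(1.5) + (1.5)·(1.5)) / 3 = 27/3 = 9

S is symmetric (S[j,i] = S[i,j]). Assembling:

S = [[4.6667, 2],
 [2, 9]]


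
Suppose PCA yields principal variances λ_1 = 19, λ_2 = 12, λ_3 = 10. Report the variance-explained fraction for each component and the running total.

Step 1 — total variance = trace(Sigma) = Σ λ_i = 19 + 12 + 10 = 41.

Step 2 — fraction explained by component i = λ_i / Σ λ:
  PC1: 19/41 = 0.4634
  PC2: 12/41 = 0.2927
  PC3: 10/41 = 0.2439

Step 3 — cumulative fraction after k components = (λ_1 + ... + λ_k) / Σ λ:
  k = 1: 19/41 = 0.4634
  k = 2: (19 + 12)/41 = 31/41 = 0.7561
  k = 3: (19 + 12 + 10)/41 = 41/41 = 1

Summary (fraction, with percent):

explained: PC1 0.4634 (46.34%), PC2 0.2927 (29.27%), PC3 0.2439 (24.39%);  cumulative: 0.4634, 0.7561, 1


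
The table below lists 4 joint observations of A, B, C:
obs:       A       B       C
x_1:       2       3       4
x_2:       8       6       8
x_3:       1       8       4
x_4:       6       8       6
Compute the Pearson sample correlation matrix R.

Step 1 — column means:
  mean(A) = (2 + 8 + 1 + 6) / 4 = 17/4 = 4.25
  mean(B) = (3 + 6 + 8 + 8) / 4 = 25/4 = 6.25
  mean(C) = (4 + 8 + 4 + 6) / 4 = 22/4 = 5.5

Step 2 — sample variances and covariances s[i,j] = (1/(n-1)) · Σ_k (x_{k,i} - mean_i) · (x_{k,j} - mean_j), with n-1 = 3:
  s[A,A] = ((-2.25)·(-2.25) + (3.75)·(3.75) + (-3.25)·(-3.25) + (1.75)·(1.75)) / 3 = 32.75/3 = 10.9167
  s[A,B] = ((-2.25)·(-3.25) + (3.75)·(-0.25) + (-3.25)·(1.75) + (1.75)·(1.75)) / 3 = 3.75/3 = 1.25
  s[A,C] = ((-2.25)·(-1.5) + (3.75)·(2.5) + (-3.25)·(-1.5) + (1.75)·(0.5)) / 3 = 18.5/3 = 6.1667
  s[B,B] = ((-3.25)·(-3.25) + (-0.25)·(-0.25) + (1.75)·(1.75) + (1.75)·(1.75)) / 3 = 16.75/3 = 5.5833
  s[B,C] = ((-3.25)·(-1.5) + (-0.25)·(2.5) + (1.75)·(-1.5) + (1.75)·(0.5)) / 3 = 2.5/3 = 0.8333
  s[C,C] = ((-1.5)·(-1.5) + (2.5)·(2.5) + (-1.5)·(-1.5) + (0.5)·(0.5)) / 3 = 11/3 = 3.6667
  Sample standard deviations s_i = √(s[i,i]):
  s(A) = √(10.9167) = 3.304
  s(B) = √(5.5833) = 2.3629
  s(C) = √(3.6667) = 1.9149

Step 3 — r_{ij} = s_{ij} / (s_i · s_j):
  r[A,A] = 1 (diagonal).
  r[A,B] = 1.25 / (3.304 · 2.3629) = 1.25 / 7.8071 = 0.1601
  r[A,C] = 6.1667 / (3.304 · 1.9149) = 6.1667 / 6.3268 = 0.9747
  r[B,B] = 1 (diagonal).
  r[B,C] = 0.8333 / (2.3629 · 1.9149) = 0.8333 / 4.5246 = 0.1842
  r[C,C] = 1 (diagonal).

R is symmetric with unit diagonal. Assembling:

R = [[1, 0.1601, 0.9747],
 [0.1601, 1, 0.1842],
 [0.9747, 0.1842, 1]]


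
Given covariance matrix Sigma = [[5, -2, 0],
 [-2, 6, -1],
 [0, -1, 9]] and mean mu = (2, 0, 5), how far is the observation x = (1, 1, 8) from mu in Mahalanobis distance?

Step 1 — centre the observation: (x - mu) = (-1, 1, 3).

Step 2 — invert Sigma (cofactor / det for 3×3, or solve directly):
  Sigma^{-1} = [[0.2314, 0.0786, 0.0087],
 [0.0786, 0.1965, 0.0218],
 [0.0087, 0.0218, 0.1135]].

Step 3 — form the quadratic (x - mu)^T · Sigma^{-1} · (x - mu):
  Sigma^{-1} · (x - mu) = (-0.1266, 0.1834, 0.3537).
  (x - mu)^T · [Sigma^{-1} · (x - mu)] = (-1)·(-0.1266) + (1)·(0.1834) + (3)·(0.3537) = 1.3712.

Step 4 — take square root: d = √(1.3712) ≈ 1.171.

d(x, mu) = √(1.3712) ≈ 1.171


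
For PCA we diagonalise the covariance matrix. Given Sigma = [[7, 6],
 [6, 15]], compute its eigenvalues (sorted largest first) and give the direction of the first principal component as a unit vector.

Step 1 — characteristic polynomial of 2×2 Sigma:
  det(Sigma - λI) = λ² - trace · λ + det = 0.
  trace = 7 + 15 = 22, det = 7·15 - (6)² = 69.
Step 2 — discriminant:
  Δ = trace² - 4·det = 484 - 276 = 208.
Step 3 — eigenvalues:
  λ = (trace ± √Δ)/2 = (22 ± 14.4222)/2,
  λ_1 = 18.2111,  λ_2 = 3.7889.

Step 4 — unit eigenvector for λ_1: solve (Sigma - λ_1 I)v = 0. First row:
  (7 - 18.2111)·v_x + (6)·v_y = 0, i.e. (-11.2111)·v_x + (6)·v_y = 0,
  so v ∝ (b, λ_1 - a) = (6, 11.2111) = u.
  ||u|| = √((6)² + (11.2111)²) = √(161.6888) ≈ 12.7157,
  v_1 = u/||u|| ≈ (0.4719, 0.8817) (||v_1|| = 1).

λ_1 = 18.2111,  λ_2 = 3.7889;  v_1 ≈ (0.4719, 0.8817)
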